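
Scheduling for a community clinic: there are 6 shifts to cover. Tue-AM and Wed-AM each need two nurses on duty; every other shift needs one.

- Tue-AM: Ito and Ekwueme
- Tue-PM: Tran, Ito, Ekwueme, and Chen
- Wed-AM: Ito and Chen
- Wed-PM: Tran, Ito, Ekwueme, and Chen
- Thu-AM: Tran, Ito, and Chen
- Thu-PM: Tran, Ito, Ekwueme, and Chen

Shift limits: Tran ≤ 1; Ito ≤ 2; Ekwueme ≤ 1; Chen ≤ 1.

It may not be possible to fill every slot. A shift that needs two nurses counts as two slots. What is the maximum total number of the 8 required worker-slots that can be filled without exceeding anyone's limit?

5

Total capacity across all nurses is 1+2+1+1 = 5, and 8 slots are needed, so at most 5 can be filled.
An assignment achieving 5: Tue-AM→Ito+Ekwueme, Wed-AM→Ito+Chen, Thu-AM→Tran.
Loads: Tran 1/1, Ito 2/2, Ekwueme 1/1, Chen 1/1.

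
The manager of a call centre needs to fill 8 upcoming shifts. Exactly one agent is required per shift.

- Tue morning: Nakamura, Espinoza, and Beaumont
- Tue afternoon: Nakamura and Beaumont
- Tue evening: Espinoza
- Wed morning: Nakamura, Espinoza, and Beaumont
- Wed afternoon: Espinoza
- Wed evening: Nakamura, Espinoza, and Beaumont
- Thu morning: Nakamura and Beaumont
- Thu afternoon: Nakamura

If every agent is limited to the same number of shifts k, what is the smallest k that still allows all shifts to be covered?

3

With 3 agents and 8 worker-slots to fill, someone must work at least ⌈8/3⌉ = 3 shifts, so k ≥ 3.
k = 3 works: Tue morning→Espinoza, Tue afternoon→Nakamura, Tue evening→Espinoza, Wed morning→Beaumont, Wed afternoon→Espinoza, Wed evening→Beaumont, Thu morning→Nakamura, Thu afternoon→Nakamura.
Loads: Nakamura 3, Espinoza 3, Beaumont 2 — all ≤ 3.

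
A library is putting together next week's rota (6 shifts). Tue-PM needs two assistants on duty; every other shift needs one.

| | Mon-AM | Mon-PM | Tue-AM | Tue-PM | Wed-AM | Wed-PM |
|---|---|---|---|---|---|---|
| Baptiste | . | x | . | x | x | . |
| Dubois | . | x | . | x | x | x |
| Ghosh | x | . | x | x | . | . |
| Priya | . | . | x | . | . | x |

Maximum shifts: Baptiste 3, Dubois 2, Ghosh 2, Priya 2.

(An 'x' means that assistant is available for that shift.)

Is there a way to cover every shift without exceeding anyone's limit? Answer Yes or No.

Mon-AM can only be covered by Ghosh, so that assignment is forced.
One valid schedule: Mon-AM→Ghosh, Mon-PM→Baptiste, Tue-AM→Ghosh, Tue-PM→Baptiste+Dubois, Wed-AM→Baptiste, Wed-PM→Dubois.
Loads: Baptiste 3/3, Dubois 2/2, Ghosh 2/2, Priya 0/2 — all within limits.

Yes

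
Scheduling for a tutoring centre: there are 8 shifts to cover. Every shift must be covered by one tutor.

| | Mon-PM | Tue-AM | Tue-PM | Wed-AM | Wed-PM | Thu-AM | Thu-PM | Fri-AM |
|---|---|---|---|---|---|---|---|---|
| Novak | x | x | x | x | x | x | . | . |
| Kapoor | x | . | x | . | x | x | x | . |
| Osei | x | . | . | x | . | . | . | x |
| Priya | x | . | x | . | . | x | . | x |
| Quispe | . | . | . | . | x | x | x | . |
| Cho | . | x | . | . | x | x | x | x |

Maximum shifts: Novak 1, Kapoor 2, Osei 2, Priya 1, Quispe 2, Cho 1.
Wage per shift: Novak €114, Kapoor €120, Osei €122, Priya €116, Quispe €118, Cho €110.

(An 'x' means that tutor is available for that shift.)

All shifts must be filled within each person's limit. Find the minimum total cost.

Picking the cheapest available tutor for each shift independently would cost €892, but that ignores the shift limits.
An optimal schedule: Mon-PM→Kapoor, Tue-AM→Cho, Tue-PM→Priya, Wed-AM→Novak, Wed-PM→Quispe, Thu-AM→Kapoor, Thu-PM→Quispe, Fri-AM→Osei.
Total: 120 + 110 + 116 + 114 + 118 + 120 + 118 + 122 = €938.

€938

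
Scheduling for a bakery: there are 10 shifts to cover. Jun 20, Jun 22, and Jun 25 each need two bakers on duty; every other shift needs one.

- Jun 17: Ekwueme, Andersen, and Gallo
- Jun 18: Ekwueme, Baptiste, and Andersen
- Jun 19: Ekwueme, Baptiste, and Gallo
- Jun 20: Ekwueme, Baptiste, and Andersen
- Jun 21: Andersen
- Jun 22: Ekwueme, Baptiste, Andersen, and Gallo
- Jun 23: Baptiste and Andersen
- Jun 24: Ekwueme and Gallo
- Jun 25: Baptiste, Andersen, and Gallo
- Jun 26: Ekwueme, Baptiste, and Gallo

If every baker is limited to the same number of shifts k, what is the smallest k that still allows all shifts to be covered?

4

With 4 bakers and 13 worker-slots to fill, someone must work at least ⌈13/4⌉ = 4 shifts, so k ≥ 4.
k = 4 works: Jun 17→Ekwueme, Jun 18→Ekwueme, Jun 19→Ekwueme, Jun 20→Baptiste+Andersen, Jun 21→Andersen, Jun 22→Andersen+Gallo, Jun 23→Baptiste, Jun 24→Ekwueme, Jun 25→Baptiste+Andersen, Jun 26→Baptiste.
Loads: Ekwueme 4, Baptiste 4, Andersen 4, Gallo 1 — all ≤ 4.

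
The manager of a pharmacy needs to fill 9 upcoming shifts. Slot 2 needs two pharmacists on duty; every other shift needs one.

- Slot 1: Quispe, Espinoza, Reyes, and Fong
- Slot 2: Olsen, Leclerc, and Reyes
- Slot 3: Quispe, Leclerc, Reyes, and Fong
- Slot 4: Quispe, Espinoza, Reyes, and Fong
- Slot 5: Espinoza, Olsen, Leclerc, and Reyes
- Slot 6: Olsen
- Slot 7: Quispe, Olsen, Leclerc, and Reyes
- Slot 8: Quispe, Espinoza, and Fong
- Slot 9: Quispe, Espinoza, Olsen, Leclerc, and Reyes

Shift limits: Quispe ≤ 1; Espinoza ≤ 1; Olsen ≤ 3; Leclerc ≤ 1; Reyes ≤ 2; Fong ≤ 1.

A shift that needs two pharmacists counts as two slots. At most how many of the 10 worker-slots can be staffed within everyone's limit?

9

Total capacity across all pharmacists is 1+1+3+1+2+1 = 9, and 10 slots are needed, so at most 9 can be filled.
An assignment achieving 9: Slot 1→Espinoza, Slot 2→Olsen+Leclerc, Slot 3→Reyes, Slot 4→Fong, Slot 5→Olsen, Slot 6→Olsen, Slot 7→Reyes, Slot 8→Quispe.
Loads: Quispe 1/1, Espinoza 1/1, Olsen 3/3, Leclerc 1/1, Reyes 2/2, Fong 1/1.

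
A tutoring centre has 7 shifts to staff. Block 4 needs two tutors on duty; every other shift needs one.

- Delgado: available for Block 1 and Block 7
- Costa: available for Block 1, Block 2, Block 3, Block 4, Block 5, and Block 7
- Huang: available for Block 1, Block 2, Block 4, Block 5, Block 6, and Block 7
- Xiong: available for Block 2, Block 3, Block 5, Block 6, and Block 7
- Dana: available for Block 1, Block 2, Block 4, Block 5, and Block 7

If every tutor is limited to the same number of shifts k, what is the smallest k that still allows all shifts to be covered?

2

With 5 tutors and 8 worker-slots to fill, someone must work at least ⌈8/5⌉ = 2 shifts, so k ≥ 2.
k = 2 works: Block 1→Delgado, Block 2→Xiong, Block 3→Costa, Block 4→Costa+Huang, Block 5→Xiong, Block 6→Huang, Block 7→Delgado.
Loads: Delgado 2, Costa 2, Huang 2, Xiong 2, Dana 0 — all ≤ 2.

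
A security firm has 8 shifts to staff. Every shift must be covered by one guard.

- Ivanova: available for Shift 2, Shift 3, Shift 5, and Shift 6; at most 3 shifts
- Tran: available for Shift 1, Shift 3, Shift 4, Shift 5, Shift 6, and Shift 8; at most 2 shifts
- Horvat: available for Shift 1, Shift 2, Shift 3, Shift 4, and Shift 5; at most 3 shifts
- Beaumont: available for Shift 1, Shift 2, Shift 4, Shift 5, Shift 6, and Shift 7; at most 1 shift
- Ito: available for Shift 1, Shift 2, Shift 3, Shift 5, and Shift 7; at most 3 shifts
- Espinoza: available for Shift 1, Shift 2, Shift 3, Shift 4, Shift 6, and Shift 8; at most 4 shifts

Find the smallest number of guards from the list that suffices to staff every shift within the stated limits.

8 slots to fill and no one can take more than 4, so at least ⌈8/4⌉ = 2 guards are needed.
Any 2 guards together have capacity at most 4+3 = 7 < 8 slots, so 2 can never suffice.
Ivanova, Tran, and Ito alone can cover everything: Shift 1→Ito, Shift 2→Ivanova, Shift 3→Ivanova, Shift 4→Tran, Shift 5→Ito, Shift 6→Ivanova, Shift 7→Ito, Shift 8→Tran.

3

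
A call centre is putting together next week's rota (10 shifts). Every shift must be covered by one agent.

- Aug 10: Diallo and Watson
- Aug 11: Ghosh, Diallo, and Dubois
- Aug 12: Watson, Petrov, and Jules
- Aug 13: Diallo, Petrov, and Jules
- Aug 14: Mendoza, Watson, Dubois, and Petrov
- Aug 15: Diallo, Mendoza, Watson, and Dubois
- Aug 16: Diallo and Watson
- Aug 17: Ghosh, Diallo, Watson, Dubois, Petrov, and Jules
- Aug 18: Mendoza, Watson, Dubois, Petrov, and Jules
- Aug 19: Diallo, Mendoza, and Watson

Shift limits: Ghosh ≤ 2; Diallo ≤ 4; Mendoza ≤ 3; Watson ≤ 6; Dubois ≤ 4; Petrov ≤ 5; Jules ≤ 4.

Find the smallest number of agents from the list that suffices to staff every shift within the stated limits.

10 slots to fill and no one can take more than 6, so at least ⌈10/6⌉ = 2 agents are needed.
Diallo and Watson alone can cover everything: Aug 10→Diallo, Aug 11→Diallo, Aug 12→Watson, Aug 13→Diallo, Aug 14→Watson, Aug 15→Diallo, Aug 16→Watson, Aug 17→Watson, Aug 18→Watson, Aug 19→Watson.

2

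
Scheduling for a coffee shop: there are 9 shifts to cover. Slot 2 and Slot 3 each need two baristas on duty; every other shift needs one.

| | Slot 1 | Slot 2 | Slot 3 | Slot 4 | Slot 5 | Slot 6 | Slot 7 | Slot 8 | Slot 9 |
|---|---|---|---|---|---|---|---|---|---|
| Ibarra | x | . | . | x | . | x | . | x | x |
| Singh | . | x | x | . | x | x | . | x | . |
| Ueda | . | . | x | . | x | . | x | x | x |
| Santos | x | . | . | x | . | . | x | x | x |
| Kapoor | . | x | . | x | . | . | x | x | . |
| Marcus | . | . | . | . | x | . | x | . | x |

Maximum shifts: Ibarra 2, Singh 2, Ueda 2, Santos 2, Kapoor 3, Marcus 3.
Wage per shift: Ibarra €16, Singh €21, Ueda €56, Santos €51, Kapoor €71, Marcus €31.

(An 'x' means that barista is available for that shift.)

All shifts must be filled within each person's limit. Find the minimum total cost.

€396

Slot 2 can only be covered by Singh and Kapoor, so that assignment is forced.
Slot 3 can only be covered by Singh and Ueda, so that assignment is forced.
Picking the cheapest available barista for each shift independently would cost €301, but that ignores the shift limits.
An optimal schedule: Slot 1→Ibarra, Slot 2→Singh+Kapoor, Slot 3→Singh+Ueda, Slot 4→Santos, Slot 5→Marcus, Slot 6→Ibarra, Slot 7→Marcus, Slot 8→Santos, Slot 9→Marcus.
Total: 16 + 21 + 71 + 21 + 56 + 51 + 31 + 16 + 31 + 51 + 31 = €396.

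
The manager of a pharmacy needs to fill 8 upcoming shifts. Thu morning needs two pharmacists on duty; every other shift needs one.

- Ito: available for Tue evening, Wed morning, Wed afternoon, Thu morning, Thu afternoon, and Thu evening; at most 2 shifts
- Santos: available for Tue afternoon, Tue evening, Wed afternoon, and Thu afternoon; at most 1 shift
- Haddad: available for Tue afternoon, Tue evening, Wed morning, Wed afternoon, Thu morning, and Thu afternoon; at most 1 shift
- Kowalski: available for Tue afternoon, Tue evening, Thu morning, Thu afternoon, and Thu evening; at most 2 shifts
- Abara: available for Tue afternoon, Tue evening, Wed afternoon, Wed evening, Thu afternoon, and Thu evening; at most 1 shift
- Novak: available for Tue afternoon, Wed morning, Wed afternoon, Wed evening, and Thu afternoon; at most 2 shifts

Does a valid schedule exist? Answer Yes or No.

One valid schedule: Tue afternoon→Santos, Tue evening→Kowalski, Wed morning→Ito, Wed afternoon→Novak, Wed evening→Abara, Thu morning→Ito+Haddad, Thu afternoon→Novak, Thu evening→Kowalski.
Loads: Ito 2/2, Santos 1/1, Haddad 1/1, Kowalski 2/2, Abara 1/1, Novak 2/2 — all within limits.

Yes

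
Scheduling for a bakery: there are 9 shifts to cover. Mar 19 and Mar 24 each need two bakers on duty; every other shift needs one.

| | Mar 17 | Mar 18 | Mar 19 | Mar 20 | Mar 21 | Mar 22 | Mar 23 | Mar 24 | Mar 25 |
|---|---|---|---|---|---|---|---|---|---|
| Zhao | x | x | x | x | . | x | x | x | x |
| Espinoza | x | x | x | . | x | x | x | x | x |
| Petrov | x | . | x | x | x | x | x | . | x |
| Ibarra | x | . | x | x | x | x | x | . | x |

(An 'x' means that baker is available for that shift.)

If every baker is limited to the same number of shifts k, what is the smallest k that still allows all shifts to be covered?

3

With 4 bakers and 11 worker-slots to fill, someone must work at least ⌈11/4⌉ = 3 shifts, so k ≥ 3.
k = 3 works: Mar 17→Espinoza, Mar 18→Zhao, Mar 19→Petrov+Ibarra, Mar 20→Zhao, Mar 21→Espinoza, Mar 22→Petrov, Mar 23→Petrov, Mar 24→Zhao+Espinoza, Mar 25→Ibarra.
Loads: Zhao 3, Espinoza 3, Petrov 3, Ibarra 2 — all ≤ 3.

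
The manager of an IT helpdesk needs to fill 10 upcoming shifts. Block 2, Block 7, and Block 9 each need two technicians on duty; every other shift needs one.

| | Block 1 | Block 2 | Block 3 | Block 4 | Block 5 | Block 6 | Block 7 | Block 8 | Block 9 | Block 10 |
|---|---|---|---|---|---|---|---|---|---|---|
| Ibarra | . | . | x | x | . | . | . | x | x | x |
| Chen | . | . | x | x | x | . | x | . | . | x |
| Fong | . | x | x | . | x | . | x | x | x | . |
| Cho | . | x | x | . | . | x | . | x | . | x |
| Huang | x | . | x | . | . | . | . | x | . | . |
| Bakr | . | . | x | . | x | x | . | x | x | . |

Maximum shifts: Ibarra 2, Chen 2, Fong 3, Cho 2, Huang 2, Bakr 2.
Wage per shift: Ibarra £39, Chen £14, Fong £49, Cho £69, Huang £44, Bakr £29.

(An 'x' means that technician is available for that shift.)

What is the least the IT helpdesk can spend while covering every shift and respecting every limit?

Block 1 can only be covered by Huang, so that assignment is forced.
Block 2 can only be covered by Fong and Cho, so that assignment is forced.
Block 7 can only be covered by Chen and Fong, so that assignment is forced.
Picking the cheapest available technician for each shift independently would cost £407, but that ignores the shift limits.
An optimal schedule: Block 1→Huang, Block 2→Fong+Cho, Block 3→Bakr, Block 4→Ibarra, Block 5→Chen, Block 6→Cho, Block 7→Chen+Fong, Block 8→Huang, Block 9→Fong+Bakr, Block 10→Ibarra.
Total: 44 + 49 + 69 + 29 + 39 + 14 + 69 + 14 + 49 + 44 + 49 + 29 + 39 = £537.

£537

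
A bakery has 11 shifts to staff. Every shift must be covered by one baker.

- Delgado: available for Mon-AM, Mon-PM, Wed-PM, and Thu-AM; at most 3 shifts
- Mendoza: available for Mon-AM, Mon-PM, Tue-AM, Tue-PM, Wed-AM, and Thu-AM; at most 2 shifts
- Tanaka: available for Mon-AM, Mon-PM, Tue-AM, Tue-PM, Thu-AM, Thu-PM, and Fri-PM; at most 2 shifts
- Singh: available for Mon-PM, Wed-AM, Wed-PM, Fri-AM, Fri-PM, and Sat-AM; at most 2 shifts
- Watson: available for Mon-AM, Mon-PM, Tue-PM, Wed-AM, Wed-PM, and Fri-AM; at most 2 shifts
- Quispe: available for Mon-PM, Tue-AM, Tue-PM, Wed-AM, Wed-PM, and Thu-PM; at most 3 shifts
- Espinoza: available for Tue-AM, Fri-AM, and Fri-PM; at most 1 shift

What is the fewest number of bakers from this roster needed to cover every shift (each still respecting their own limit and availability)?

5

11 slots to fill and no one can take more than 3, so at least ⌈11/3⌉ = 4 bakers are needed.
Any 4 bakers together have capacity at most 3+3+2+2 = 10 < 11 slots, so 4 can never suffice.
Delgado, Mendoza, Tanaka, Singh, and Watson alone can cover everything: Mon-AM→Delgado, Mon-PM→Watson, Tue-AM→Mendoza, Tue-PM→Mendoza, Wed-AM→Watson, Wed-PM→Delgado, Thu-AM→Delgado, Thu-PM→Tanaka, Fri-AM→Singh, Fri-PM→Tanaka, Sat-AM→Singh.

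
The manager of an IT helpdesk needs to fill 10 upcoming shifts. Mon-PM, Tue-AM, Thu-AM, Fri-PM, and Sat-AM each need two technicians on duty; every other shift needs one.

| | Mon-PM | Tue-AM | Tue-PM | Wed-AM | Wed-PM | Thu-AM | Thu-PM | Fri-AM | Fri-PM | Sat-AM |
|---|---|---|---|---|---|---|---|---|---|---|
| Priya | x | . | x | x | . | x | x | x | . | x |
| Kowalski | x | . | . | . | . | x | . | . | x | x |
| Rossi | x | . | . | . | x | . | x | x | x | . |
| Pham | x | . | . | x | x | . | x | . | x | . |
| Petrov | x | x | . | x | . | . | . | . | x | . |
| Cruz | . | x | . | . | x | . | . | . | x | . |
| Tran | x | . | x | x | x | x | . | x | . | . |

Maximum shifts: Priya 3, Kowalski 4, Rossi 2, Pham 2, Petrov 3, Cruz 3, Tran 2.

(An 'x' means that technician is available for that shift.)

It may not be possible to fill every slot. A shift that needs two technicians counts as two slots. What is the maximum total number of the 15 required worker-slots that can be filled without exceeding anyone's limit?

15

Total capacity across all technicians is 3+4+2+2+3+3+2 = 19, and 15 slots are needed, so at most 15 can be filled.
An assignment achieving 15: Mon-PM→Kowalski+Petrov, Tue-AM→Petrov+Cruz, Tue-PM→Priya, Wed-AM→Pham, Wed-PM→Pham, Thu-AM→Priya+Kowalski, Thu-PM→Rossi, Fri-AM→Rossi, Fri-PM→Kowalski+Petrov, Sat-AM→Priya+Kowalski.
Loads: Priya 3/3, Kowalski 4/4, Rossi 2/2, Pham 2/2, Petrov 3/3, Cruz 1/3, Tran 0/2.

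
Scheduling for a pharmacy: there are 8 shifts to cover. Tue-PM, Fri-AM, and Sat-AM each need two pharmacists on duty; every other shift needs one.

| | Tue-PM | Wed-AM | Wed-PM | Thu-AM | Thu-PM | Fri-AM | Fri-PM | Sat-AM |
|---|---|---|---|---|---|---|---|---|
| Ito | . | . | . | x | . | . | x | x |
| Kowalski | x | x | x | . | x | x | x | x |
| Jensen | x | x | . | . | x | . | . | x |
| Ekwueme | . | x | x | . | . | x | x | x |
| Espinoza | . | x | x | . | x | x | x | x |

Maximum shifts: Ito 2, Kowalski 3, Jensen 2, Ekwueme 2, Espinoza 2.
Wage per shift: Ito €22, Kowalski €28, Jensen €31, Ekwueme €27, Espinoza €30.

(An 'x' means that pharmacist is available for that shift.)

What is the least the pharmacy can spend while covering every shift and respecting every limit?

Tue-PM can only be covered by Kowalski and Jensen, so that assignment is forced.
Thu-AM can only be covered by Ito, so that assignment is forced.
Picking the cheapest available pharmacist for each shift independently would cost €289, but that ignores the shift limits.
An optimal schedule: Tue-PM→Kowalski+Jensen, Wed-AM→Jensen, Wed-PM→Kowalski, Thu-AM→Ito, Thu-PM→Kowalski, Fri-AM→Ekwueme+Espinoza, Fri-PM→Ito, Sat-AM→Ekwueme+Espinoza.
Total: 28 + 31 + 31 + 28 + 22 + 28 + 27 + 30 + 22 + 27 + 30 = €304.

€304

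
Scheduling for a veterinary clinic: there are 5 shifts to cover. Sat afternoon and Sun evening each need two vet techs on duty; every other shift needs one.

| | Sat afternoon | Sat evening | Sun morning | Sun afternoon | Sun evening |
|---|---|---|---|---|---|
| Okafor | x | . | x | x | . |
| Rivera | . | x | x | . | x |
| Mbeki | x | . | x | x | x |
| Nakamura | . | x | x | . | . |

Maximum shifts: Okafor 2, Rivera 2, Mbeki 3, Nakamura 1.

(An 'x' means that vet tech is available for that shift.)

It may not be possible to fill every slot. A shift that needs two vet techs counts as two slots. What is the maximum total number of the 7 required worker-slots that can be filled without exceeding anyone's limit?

Total capacity across all vet techs is 2+2+3+1 = 8, and 7 slots are needed, so at most 7 can be filled.
An assignment achieving 7: Sat afternoon→Okafor+Mbeki, Sat evening→Rivera, Sun morning→Mbeki, Sun afternoon→Okafor, Sun evening→Rivera+Mbeki.
Loads: Okafor 2/2, Rivera 2/2, Mbeki 3/3, Nakamura 0/1.

7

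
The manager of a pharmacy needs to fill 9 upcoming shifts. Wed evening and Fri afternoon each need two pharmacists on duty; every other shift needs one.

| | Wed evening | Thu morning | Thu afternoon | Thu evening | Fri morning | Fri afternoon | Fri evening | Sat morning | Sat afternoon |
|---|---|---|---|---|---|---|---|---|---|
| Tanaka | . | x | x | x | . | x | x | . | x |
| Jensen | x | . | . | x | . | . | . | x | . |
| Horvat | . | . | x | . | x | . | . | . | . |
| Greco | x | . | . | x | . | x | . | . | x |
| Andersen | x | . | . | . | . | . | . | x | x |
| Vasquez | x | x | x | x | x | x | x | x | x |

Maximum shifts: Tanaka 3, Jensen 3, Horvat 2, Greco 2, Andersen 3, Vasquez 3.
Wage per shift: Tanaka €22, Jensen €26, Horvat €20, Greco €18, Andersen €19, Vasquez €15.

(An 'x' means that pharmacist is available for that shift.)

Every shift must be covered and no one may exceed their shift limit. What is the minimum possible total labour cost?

€200

Picking the cheapest available pharmacist for each shift independently would cost €171, but that ignores the shift limits.
An optimal schedule: Wed evening→Greco+Andersen, Thu morning→Vasquez, Thu afternoon→Horvat, Thu evening→Tanaka, Fri morning→Horvat, Fri afternoon→Vasquez+Greco, Fri evening→Vasquez, Sat morning→Andersen, Sat afternoon→Andersen.
Total: 18 + 19 + 15 + 20 + 22 + 20 + 15 + 18 + 15 + 19 + 19 = €200.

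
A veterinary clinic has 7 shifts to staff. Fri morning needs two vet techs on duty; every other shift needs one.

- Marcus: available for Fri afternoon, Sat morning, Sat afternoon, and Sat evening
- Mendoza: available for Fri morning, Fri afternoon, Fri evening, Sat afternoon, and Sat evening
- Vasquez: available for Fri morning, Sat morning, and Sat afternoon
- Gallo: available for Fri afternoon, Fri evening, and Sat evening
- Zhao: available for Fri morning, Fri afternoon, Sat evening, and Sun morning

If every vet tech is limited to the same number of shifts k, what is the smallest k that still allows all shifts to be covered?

With 5 vet techs and 8 worker-slots to fill, someone must work at least ⌈8/5⌉ = 2 shifts, so k ≥ 2.
k = 2 works: Fri morning→Mendoza+Vasquez, Fri afternoon→Gallo, Fri evening→Mendoza, Sat morning→Marcus, Sat afternoon→Marcus, Sat evening→Gallo, Sun morning→Zhao.
Loads: Marcus 2, Mendoza 2, Vasquez 1, Gallo 2, Zhao 1 — all ≤ 2.

2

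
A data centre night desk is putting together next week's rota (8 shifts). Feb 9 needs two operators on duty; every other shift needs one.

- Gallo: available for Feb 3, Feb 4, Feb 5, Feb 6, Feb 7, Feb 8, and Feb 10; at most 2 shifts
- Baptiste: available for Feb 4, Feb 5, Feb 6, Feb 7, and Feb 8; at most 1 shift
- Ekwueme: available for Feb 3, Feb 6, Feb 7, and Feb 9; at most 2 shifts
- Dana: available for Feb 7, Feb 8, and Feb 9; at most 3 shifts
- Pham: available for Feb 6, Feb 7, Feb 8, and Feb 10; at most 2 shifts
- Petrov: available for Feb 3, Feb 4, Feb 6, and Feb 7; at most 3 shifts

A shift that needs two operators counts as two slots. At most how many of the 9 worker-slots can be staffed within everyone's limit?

9

Total capacity across all operators is 2+1+2+3+2+3 = 13, and 9 slots are needed, so at most 9 can be filled.
An assignment achieving 9: Feb 3→Ekwueme, Feb 4→Baptiste, Feb 5→Gallo, Feb 6→Pham, Feb 7→Dana, Feb 8→Dana, Feb 9→Ekwueme+Dana, Feb 10→Gallo.
Loads: Gallo 2/2, Baptiste 1/1, Ekwueme 2/2, Dana 3/3, Pham 1/2, Petrov 0/3.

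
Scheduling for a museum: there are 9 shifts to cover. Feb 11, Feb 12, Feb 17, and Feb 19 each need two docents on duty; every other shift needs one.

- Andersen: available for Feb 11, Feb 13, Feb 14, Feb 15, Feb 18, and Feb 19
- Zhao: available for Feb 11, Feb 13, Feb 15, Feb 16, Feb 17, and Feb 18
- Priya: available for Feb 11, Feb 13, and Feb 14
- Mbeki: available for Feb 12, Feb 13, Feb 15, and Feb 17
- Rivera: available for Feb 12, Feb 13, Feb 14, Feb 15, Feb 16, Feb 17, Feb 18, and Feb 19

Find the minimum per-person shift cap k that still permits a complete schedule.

3

With 5 docents and 13 worker-slots to fill, someone must work at least ⌈13/5⌉ = 3 shifts, so k ≥ 3.
k = 3 works: Feb 11→Andersen+Zhao, Feb 12→Mbeki+Rivera, Feb 13→Priya, Feb 14→Andersen, Feb 15→Mbeki, Feb 16→Zhao, Feb 17→Zhao+Mbeki, Feb 18→Rivera, Feb 19→Andersen+Rivera.
Loads: Andersen 3, Zhao 3, Priya 1, Mbeki 3, Rivera 3 — all ≤ 3.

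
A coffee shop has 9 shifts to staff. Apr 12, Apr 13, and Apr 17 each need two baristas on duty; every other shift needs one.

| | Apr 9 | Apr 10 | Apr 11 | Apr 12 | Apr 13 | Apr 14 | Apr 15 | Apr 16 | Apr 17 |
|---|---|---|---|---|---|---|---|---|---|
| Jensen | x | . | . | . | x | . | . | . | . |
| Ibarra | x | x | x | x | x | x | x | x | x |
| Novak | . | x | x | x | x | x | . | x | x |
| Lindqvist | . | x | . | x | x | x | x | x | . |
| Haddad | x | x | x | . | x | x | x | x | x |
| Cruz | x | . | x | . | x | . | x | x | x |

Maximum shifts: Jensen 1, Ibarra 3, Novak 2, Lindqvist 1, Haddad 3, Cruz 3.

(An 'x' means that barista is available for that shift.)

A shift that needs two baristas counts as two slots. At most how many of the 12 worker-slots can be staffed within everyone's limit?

Total capacity across all baristas is 1+3+2+1+3+3 = 13, and 12 slots are needed, so at most 12 can be filled.
An assignment achieving 12: Apr 9→Jensen, Apr 10→Ibarra, Apr 11→Ibarra, Apr 12→Ibarra+Novak, Apr 13→Haddad+Cruz, Apr 14→Novak, Apr 15→Lindqvist, Apr 16→Haddad, Apr 17→Haddad+Cruz.
Loads: Jensen 1/1, Ibarra 3/3, Novak 2/2, Lindqvist 1/1, Haddad 3/3, Cruz 2/3.

12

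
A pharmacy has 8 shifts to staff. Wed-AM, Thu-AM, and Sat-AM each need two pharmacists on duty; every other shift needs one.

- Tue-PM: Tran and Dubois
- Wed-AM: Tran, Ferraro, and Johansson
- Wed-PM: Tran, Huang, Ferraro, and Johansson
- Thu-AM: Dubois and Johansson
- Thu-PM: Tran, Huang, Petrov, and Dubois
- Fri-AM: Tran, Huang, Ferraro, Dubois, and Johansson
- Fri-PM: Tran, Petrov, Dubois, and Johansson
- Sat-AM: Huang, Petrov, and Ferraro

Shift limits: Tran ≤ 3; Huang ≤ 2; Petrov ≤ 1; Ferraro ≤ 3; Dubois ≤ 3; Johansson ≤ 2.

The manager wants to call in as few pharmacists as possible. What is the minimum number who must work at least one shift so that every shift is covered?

5

11 slots to fill and no one can take more than 3, so at least ⌈11/3⌉ = 4 pharmacists are needed.
No set of 4 pharmacists can cover every shift (each such set leaves at least one shift with no one available or exceeds a cap).
Tran, Huang, Petrov, Dubois, and Johansson alone can cover everything: Tue-PM→Tran, Wed-AM→Tran+Johansson, Wed-PM→Tran, Thu-AM→Dubois+Johansson, Thu-PM→Huang, Fri-AM→Dubois, Fri-PM→Dubois, Sat-AM→Huang+Petrov.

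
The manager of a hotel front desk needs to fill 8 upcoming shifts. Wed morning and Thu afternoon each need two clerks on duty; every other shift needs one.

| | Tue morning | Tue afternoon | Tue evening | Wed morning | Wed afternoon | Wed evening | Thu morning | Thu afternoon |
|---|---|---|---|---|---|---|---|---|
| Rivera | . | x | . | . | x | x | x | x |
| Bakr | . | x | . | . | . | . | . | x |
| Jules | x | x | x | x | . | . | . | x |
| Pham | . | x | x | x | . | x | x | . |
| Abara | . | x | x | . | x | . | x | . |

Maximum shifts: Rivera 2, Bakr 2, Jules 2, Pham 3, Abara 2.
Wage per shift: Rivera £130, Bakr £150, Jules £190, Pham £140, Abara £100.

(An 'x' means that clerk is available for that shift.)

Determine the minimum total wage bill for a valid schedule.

£1410

Tue morning can only be covered by Jules, so that assignment is forced.
Wed morning can only be covered by Jules and Pham, so that assignment is forced.
Picking the cheapest available clerk for each shift independently would cost £1330, but that ignores the shift limits.
An optimal schedule: Tue morning→Jules, Tue afternoon→Pham, Tue evening→Abara, Wed morning→Pham+Jules, Wed afternoon→Abara, Wed evening→Rivera, Thu morning→Pham, Thu afternoon→Rivera+Bakr.
Total: 190 + 140 + 100 + 140 + 190 + 100 + 130 + 140 + 130 + 150 = £1410.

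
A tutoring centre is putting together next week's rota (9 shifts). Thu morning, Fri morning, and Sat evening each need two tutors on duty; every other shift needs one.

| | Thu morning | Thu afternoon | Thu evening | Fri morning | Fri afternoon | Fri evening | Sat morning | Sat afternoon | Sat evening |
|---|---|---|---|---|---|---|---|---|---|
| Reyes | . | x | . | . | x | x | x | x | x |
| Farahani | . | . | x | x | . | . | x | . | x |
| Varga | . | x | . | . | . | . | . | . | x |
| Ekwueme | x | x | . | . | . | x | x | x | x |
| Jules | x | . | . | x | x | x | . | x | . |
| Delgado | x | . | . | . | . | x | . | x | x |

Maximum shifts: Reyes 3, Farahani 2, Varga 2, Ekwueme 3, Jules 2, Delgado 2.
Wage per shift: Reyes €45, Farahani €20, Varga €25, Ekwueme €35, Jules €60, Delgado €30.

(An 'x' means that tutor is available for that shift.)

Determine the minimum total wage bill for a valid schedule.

€405

Thu evening can only be covered by Farahani, so that assignment is forced.
Fri morning can only be covered by Farahani and Jules, so that assignment is forced.
Picking the cheapest available tutor for each shift independently would cost €360, but that ignores the shift limits.
An optimal schedule: Thu morning→Delgado+Ekwueme, Thu afternoon→Varga, Thu evening→Farahani, Fri morning→Farahani+Jules, Fri afternoon→Reyes, Fri evening→Delgado, Sat morning→Ekwueme, Sat afternoon→Ekwueme, Sat evening→Varga+Reyes.
Total: 30 + 35 + 25 + 20 + 20 + 60 + 45 + 30 + 35 + 35 + 25 + 45 = €405.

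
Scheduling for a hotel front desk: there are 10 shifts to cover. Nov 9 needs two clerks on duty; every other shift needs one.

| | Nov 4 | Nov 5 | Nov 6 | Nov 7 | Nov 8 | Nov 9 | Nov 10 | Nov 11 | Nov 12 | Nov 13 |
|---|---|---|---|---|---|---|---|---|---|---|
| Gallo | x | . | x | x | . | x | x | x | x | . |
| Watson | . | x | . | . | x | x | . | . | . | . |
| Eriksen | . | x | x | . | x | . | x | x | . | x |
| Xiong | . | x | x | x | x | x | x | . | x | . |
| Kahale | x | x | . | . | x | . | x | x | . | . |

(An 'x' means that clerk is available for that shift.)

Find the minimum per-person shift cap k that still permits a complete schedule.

With 5 clerks and 11 worker-slots to fill, someone must work at least ⌈11/5⌉ = 3 shifts, so k ≥ 3.
k = 3 works: Nov 4→Gallo, Nov 5→Watson, Nov 6→Eriksen, Nov 7→Gallo, Nov 8→Watson, Nov 9→Watson+Xiong, Nov 10→Xiong, Nov 11→Eriksen, Nov 12→Gallo, Nov 13→Eriksen.
Loads: Gallo 3, Watson 3, Eriksen 3, Xiong 2, Kahale 0 — all ≤ 3.

3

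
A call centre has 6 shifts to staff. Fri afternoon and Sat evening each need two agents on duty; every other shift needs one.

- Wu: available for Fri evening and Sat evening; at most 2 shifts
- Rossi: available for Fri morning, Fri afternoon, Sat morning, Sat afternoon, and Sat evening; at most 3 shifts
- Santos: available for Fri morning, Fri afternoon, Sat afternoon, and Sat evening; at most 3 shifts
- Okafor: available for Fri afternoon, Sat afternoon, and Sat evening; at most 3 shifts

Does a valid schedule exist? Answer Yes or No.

Yes

Fri evening can only be covered by Wu, so that assignment is forced.
Sat morning can only be covered by Rossi, so that assignment is forced.
One valid schedule: Fri morning→Rossi, Fri afternoon→Rossi+Santos, Fri evening→Wu, Sat morning→Rossi, Sat afternoon→Santos, Sat evening→Wu+Santos.
Loads: Wu 2/2, Rossi 3/3, Santos 3/3, Okafor 0/3 — all within limits.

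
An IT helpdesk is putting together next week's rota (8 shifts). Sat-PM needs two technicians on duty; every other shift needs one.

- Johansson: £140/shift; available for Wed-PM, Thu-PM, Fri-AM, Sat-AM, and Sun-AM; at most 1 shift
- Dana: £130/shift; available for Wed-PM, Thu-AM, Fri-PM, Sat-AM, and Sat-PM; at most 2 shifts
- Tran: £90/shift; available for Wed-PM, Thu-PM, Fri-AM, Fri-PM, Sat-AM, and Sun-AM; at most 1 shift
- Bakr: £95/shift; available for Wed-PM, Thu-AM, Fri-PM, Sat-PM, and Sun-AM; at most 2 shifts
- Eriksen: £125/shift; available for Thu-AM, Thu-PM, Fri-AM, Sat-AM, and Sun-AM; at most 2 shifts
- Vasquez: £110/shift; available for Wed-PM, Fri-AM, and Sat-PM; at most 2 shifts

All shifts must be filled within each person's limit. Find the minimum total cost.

£1010

Picking the cheapest available technician for each shift independently would cost £840, but that ignores the shift limits.
An optimal schedule: Wed-PM→Dana, Thu-AM→Bakr, Thu-PM→Tran, Fri-AM→Vasquez, Fri-PM→Bakr, Sat-AM→Eriksen, Sat-PM→Vasquez+Dana, Sun-AM→Eriksen.
Total: 130 + 95 + 90 + 110 + 95 + 125 + 110 + 130 + 125 = £1010.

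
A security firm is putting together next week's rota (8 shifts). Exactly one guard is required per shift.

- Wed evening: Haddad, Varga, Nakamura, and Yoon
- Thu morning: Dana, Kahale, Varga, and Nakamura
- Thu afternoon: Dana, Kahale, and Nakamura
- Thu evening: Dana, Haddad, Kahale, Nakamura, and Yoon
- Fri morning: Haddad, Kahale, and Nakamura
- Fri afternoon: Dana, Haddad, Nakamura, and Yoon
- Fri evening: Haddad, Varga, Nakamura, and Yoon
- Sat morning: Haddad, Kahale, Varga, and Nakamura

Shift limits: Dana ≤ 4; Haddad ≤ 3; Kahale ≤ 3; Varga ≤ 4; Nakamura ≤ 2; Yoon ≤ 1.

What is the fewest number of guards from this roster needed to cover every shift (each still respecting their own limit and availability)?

3

8 slots to fill and no one can take more than 4, so at least ⌈8/4⌉ = 2 guards are needed.
No set of 2 guards can cover every shift (each such set leaves at least one shift with no one available or exceeds a cap).
Dana, Haddad, and Kahale alone can cover everything: Wed evening→Haddad, Thu morning→Dana, Thu afternoon→Dana, Thu evening→Dana, Fri morning→Haddad, Fri afternoon→Dana, Fri evening→Haddad, Sat morning→Kahale.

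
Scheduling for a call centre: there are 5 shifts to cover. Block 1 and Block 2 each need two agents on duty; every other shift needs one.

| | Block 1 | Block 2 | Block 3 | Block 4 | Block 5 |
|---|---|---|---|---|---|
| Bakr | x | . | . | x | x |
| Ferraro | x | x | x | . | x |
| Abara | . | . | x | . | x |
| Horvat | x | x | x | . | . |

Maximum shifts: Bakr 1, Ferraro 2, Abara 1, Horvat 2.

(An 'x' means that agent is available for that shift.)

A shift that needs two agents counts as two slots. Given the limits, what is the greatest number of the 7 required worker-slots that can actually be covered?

Total capacity across all agents is 1+2+1+2 = 6, and 7 slots are needed, so at most 6 can be filled.
An assignment achieving 6: Block 1→Ferraro+Horvat, Block 2→Ferraro+Horvat, Block 3→Abara, Block 4→Bakr.
Loads: Bakr 1/1, Ferraro 2/2, Abara 1/1, Horvat 2/2.

6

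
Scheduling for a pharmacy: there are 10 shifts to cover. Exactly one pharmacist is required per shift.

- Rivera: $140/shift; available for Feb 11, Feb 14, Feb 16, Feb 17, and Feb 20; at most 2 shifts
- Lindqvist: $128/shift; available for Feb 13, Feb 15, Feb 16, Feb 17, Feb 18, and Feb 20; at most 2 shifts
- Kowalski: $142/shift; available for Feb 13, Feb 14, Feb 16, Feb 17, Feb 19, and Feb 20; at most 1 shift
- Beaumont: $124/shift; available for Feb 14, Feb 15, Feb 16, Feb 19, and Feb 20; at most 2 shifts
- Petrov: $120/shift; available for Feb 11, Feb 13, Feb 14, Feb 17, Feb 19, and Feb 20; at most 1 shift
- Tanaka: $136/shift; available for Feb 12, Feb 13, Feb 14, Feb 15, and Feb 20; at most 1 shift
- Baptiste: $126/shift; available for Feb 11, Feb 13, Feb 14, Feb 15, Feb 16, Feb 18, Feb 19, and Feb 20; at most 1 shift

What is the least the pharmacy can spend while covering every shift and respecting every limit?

$1308

Feb 12 can only be covered by Tanaka, so that assignment is forced.
Picking the cheapest available pharmacist for each shift independently would cost $1230, but that ignores the shift limits.
An optimal schedule: Feb 11→Rivera, Feb 12→Tanaka, Feb 13→Petrov, Feb 14→Beaumont, Feb 15→Lindqvist, Feb 16→Beaumont, Feb 17→Rivera, Feb 18→Lindqvist, Feb 19→Kowalski, Feb 20→Baptiste.
Total: 140 + 136 + 120 + 124 + 128 + 124 + 140 + 128 + 142 + 126 = $1308.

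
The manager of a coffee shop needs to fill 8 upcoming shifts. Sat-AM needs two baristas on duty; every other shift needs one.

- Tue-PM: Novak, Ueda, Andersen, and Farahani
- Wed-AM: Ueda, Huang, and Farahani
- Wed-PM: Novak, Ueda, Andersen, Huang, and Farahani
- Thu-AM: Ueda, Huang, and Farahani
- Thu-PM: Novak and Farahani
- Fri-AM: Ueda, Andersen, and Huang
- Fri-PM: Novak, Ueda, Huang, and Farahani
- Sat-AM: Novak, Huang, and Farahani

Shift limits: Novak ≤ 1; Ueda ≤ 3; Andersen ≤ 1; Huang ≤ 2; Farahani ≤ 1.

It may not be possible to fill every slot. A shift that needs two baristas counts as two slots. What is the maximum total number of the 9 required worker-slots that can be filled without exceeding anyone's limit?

8

Total capacity across all baristas is 1+3+1+2+1 = 8, and 9 slots are needed, so at most 8 can be filled.
An assignment achieving 8: Tue-PM→Andersen, Wed-AM→Ueda, Thu-AM→Ueda, Thu-PM→Novak, Fri-AM→Ueda, Fri-PM→Huang, Sat-AM→Huang+Farahani.
Loads: Novak 1/1, Ueda 3/3, Andersen 1/1, Huang 2/2, Farahani 1/1.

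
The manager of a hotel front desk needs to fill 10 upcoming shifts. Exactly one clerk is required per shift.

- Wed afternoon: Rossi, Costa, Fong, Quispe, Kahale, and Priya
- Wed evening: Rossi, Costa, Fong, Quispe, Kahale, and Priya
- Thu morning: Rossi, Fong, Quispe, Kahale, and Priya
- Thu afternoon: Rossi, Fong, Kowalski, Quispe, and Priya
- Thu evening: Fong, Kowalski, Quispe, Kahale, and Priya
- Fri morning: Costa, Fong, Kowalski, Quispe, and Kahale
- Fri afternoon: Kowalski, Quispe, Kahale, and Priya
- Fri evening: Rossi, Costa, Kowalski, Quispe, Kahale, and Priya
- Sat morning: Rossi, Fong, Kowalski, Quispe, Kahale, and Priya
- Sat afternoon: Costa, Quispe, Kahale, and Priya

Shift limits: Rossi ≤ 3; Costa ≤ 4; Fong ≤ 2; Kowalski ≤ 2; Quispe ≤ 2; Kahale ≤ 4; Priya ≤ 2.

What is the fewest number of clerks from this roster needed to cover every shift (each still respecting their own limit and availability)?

3

10 slots to fill and no one can take more than 4, so at least ⌈10/4⌉ = 3 clerks are needed.
Rossi, Costa, and Kahale alone can cover everything: Wed afternoon→Costa, Wed evening→Costa, Thu morning→Rossi, Thu afternoon→Rossi, Thu evening→Kahale, Fri morning→Costa, Fri afternoon→Kahale, Fri evening→Kahale, Sat morning→Rossi, Sat afternoon→Costa.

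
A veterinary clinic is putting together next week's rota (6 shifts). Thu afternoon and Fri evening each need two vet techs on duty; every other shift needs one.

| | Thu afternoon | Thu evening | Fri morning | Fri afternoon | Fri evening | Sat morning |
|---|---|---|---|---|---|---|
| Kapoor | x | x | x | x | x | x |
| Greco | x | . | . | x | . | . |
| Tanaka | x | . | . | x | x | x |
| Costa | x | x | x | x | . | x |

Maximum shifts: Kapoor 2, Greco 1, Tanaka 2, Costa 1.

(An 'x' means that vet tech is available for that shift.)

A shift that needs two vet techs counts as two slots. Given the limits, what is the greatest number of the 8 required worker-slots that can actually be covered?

Total capacity across all vet techs is 2+1+2+1 = 6, and 8 slots are needed, so at most 6 can be filled.
An assignment achieving 6: Thu afternoon→Greco+Costa, Thu evening→Kapoor, Fri morning→Kapoor, Fri evening→Tanaka, Sat morning→Tanaka.
Loads: Kapoor 2/2, Greco 1/1, Tanaka 2/2, Costa 1/1.

6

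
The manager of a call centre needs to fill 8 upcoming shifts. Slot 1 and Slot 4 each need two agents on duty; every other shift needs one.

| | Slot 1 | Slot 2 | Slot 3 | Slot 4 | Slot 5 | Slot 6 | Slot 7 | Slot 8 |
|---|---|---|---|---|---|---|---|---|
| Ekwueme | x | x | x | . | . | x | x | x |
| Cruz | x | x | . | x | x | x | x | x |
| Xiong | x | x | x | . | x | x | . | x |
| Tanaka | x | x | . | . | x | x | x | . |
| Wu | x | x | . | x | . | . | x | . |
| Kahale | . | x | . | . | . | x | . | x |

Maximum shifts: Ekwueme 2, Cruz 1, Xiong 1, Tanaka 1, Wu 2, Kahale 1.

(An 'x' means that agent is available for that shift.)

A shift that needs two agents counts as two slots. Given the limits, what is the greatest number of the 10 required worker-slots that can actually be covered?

Total capacity across all agents is 2+1+1+1+2+1 = 8, and 10 slots are needed, so at most 8 can be filled.
An assignment achieving 8: Slot 1→Tanaka+Wu, Slot 3→Ekwueme, Slot 4→Cruz+Wu, Slot 5→Xiong, Slot 7→Ekwueme, Slot 8→Kahale.
Loads: Ekwueme 2/2, Cruz 1/1, Xiong 1/1, Tanaka 1/1, Wu 2/2, Kahale 1/1.

8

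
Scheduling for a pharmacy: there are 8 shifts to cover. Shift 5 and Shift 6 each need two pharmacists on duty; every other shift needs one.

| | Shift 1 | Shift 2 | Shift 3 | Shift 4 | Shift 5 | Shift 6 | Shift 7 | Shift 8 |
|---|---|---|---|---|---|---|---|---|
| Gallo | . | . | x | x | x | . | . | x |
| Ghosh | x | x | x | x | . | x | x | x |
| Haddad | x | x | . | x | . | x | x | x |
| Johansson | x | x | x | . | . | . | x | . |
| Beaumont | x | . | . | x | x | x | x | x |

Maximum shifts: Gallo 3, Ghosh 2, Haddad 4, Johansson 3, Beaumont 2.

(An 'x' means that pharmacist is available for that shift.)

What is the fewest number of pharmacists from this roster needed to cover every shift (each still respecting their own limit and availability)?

10 slots to fill and no one can take more than 4, so at least ⌈10/4⌉ = 3 pharmacists are needed.
No set of 3 pharmacists can cover every shift (each such set leaves at least one shift with no one available or exceeds a cap).
Gallo, Ghosh, Haddad, and Beaumont alone can cover everything: Shift 1→Ghosh, Shift 2→Ghosh, Shift 3→Gallo, Shift 4→Gallo, Shift 5→Gallo+Beaumont, Shift 6→Haddad+Beaumont, Shift 7→Haddad, Shift 8→Haddad.

4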